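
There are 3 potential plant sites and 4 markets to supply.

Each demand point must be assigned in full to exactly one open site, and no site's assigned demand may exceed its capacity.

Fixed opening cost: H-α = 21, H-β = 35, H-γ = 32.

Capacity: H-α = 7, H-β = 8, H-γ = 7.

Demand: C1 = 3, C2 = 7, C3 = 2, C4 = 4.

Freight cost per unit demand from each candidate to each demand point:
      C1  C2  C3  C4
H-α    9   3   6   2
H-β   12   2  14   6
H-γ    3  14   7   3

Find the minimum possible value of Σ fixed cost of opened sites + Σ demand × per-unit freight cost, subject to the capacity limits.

131

Open {H-α, H-β, H-γ}; cheapest assignment that respects the capacities:
  H-α (cap 7, load 6): C3, C4 — cost 2×6 + 4×2 = 20
  H-β (cap 8, load 7): C2 — cost 7×2 = 14
  H-γ (cap 7, load 3): C1 — cost 3×3 = 9
  Shipping 43, fixed 88 → total 131.
  Any other capacity-feasible assignment to {H-α, H-β, H-γ} ships for at least 43.
Total demand is 16 and no other set of sites has combined capacity ≥ 16, so {H-α, H-β, H-γ} is the only feasible choice of open sites. Minimum: 131.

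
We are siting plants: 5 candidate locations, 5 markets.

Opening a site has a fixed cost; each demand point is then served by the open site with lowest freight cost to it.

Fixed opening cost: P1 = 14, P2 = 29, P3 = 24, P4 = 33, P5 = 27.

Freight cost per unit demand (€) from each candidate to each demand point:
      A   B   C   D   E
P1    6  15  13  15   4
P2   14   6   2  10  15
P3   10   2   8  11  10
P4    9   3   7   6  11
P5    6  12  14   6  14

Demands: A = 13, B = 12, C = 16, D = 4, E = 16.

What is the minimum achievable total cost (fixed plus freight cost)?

305

Open {P1, P2, P3}: assign each demand point to its cheapest open site.
  A→P1 13×6=78, B→P3 12×2=24, C→P2 16×2=32, D→P2 4×10=40, E→P1 16×4=64
  freight cost 238, fixed 67 → total 305.
Compare {P1, P2, P4}: freight cost 234 + fixed 76 = 310.
Compare {P1, P2, P3, P5}: freight cost 222 + fixed 94 = 316.
Compare {P1, P2, P3, P4}: freight cost 222 + fixed 100 = 322.
All other subsets cost ≥ 310. Minimum total cost: 305.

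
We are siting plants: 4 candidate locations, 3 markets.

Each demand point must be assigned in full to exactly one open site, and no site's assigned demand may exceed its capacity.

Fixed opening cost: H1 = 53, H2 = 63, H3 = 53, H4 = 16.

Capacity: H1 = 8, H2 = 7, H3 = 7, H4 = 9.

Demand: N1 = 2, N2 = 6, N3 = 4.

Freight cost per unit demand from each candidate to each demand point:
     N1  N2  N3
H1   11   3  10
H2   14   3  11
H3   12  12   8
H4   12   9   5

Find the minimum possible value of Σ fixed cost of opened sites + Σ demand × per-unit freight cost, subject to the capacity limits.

Open {H1, H4}; cheapest assignment that respects the capacities:
  H1 (cap 8, load 8): N1, N2 — cost 2×11 + 6×3 = 40
  H4 (cap 9, load 4): N3 — cost 4×5 = 20
  Shipping 60, fixed 69 → total 129.
  Any other capacity-feasible assignment to {H1, H4} ships for at least 60.
Compare {H2, H4}: its best feasible assignment gives total 141.
Compare {H1, H3}: its best feasible assignment gives total 178.
Every other set of open sites that can feasibly serve all demand totals ≥ 141 even under its best assignment. Minimum: 129.

129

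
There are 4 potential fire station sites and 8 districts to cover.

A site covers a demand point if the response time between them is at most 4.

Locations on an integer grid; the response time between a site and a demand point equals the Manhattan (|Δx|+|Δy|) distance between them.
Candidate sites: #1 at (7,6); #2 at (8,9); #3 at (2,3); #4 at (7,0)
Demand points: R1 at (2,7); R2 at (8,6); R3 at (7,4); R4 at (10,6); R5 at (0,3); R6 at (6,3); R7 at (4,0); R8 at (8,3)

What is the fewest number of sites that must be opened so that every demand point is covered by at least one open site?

3

Coverage sets (demand points within 4 of each site):
  #1: {R2, R3, R4, R6, R8}
  #2: {R2}
  #3: {R1, R5, R6}
  #4: {R3, R6, R7, R8}
No 2 sites suffice: every size-2 union leaves at least one demand point uncovered.
But {#1, #3, #4} covers everything, so the minimum is 3.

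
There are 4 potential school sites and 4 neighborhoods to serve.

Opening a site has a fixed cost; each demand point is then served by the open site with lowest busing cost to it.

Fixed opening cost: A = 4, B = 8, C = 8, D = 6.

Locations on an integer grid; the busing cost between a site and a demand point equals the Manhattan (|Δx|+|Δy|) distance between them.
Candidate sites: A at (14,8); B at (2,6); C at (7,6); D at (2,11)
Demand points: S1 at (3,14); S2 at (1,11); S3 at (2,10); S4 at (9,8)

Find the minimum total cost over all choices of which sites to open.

21

Open {A, D}: assign each demand point to its cheapest open site.
  S1→D 4, S2→D 1, S3→D 1, S4→A 5
  busing cost 11, fixed 10 → total 21.
Compare {D}: busing cost 16 + fixed 6 = 22.
Compare {C, D}: busing cost 10 + fixed 14 = 24.
Compare {A, C, D}: busing cost 10 + fixed 18 = 28.
All other subsets cost ≥ 22. Minimum total cost: 21.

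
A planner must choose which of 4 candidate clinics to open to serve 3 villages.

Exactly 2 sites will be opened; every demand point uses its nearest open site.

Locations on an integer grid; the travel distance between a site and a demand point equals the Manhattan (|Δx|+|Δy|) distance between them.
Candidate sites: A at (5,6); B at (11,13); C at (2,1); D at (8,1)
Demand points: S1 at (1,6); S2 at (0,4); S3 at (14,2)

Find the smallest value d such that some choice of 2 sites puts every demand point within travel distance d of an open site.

Open {A, D}.
  Farthest demand point is S2 at travel distance 7 (to A); all others are ≤ 7.
With {C, D} the worst case is 7.
With {B, D} the worst case is 12.
No size-2 selection achieves below 7.

7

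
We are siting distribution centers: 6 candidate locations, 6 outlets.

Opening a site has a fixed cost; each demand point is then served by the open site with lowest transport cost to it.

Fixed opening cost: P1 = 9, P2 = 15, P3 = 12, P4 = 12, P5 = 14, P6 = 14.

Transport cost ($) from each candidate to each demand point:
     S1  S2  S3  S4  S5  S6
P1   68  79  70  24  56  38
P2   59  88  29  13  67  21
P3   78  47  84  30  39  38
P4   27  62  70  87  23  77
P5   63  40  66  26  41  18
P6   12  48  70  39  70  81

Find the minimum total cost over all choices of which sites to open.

Open {P2, P4, P6}: assign each demand point to its cheapest open site.
  S1→P6 12, S2→P6 48, S3→P2 29, S4→P2 13, S5→P4 23, S6→P2 21
  transport cost 146, fixed 41 → total 187.
Compare {P2, P4, P5, P6}: transport cost 135 + fixed 55 = 190.
Compare {P2, P4, P5}: transport cost 150 + fixed 41 = 191.
Compare {P2, P5, P6}: transport cost 153 + fixed 43 = 196.
All other subsets cost ≥ 190. Minimum total cost: 187.

187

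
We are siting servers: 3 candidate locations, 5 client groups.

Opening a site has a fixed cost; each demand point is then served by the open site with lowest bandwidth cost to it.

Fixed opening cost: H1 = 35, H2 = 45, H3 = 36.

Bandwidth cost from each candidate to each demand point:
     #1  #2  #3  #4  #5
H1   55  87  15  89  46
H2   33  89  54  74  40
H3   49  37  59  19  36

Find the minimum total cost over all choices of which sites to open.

Open {H1, H3}: assign each demand point to its cheapest open site.
  #1→H3 49, #2→H3 37, #3→H1 15, #4→H3 19, #5→H3 36
  bandwidth cost 156, fixed 71 → total 227.
Compare {H3}: bandwidth cost 200 + fixed 36 = 236.
Compare {H1, H2, H3}: bandwidth cost 140 + fixed 116 = 256.
Compare {H2, H3}: bandwidth cost 179 + fixed 81 = 260.
All other subsets cost ≥ 236. Minimum total cost: 227.

227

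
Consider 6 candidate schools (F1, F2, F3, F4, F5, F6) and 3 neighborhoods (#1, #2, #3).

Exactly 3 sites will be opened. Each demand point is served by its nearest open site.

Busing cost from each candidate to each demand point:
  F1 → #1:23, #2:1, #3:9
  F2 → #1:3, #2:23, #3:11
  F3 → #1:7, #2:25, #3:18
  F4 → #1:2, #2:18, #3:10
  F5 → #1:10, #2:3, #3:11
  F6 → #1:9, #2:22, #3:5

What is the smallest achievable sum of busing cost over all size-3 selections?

8

Open {F1, F4, F6}.
  #1→F4 2, #2→F1 1, #3→F6 5  ⇒ total 8.
Compare {F1, F2, F6}: total 9.
Compare {F4, F5, F6}: total 10.
No size-3 selection does better; minimum is 8.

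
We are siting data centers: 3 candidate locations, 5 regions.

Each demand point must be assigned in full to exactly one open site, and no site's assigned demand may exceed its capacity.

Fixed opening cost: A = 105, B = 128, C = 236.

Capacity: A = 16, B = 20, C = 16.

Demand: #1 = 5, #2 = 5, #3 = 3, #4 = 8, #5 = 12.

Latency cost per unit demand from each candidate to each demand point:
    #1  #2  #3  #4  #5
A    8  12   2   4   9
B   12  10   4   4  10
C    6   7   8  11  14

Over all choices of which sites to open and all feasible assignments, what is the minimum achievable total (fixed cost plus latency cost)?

481

Open {A, B}; cheapest assignment that respects the capacities:
  A (cap 16, load 16): #1, #3, #4 — cost 5×8 + 3×2 + 8×4 = 78
  B (cap 20, load 17): #2, #5 — cost 5×10 + 12×10 = 170
  Shipping 248, fixed 233 → total 481.
  Any other capacity-feasible assignment to {A, B} ships for at least 248.
Compare {B, C}: its best feasible assignment gives total 605.
Compare {A, B, C}: its best feasible assignment gives total 680.
Every other set of open sites that can feasibly serve all demand totals ≥ 605 even under its best assignment. Minimum: 481.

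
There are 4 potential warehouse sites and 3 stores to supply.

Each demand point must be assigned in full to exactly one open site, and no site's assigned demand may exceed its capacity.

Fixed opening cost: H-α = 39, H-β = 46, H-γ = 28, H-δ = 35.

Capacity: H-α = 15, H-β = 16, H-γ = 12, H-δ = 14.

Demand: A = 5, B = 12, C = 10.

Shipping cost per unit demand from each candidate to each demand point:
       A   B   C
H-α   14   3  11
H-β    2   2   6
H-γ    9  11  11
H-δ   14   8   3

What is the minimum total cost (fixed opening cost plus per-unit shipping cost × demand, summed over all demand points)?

191

Open {H-α, H-β}; cheapest assignment that respects the capacities:
  H-α (cap 15, load 12): B — cost 12×3 = 36
  H-β (cap 16, load 15): A, C — cost 5×2 + 10×6 = 70
  Shipping 106, fixed 85 → total 191.
  Any other capacity-feasible assignment to {H-α, H-β} ships for at least 106.
Compare {H-α, H-β, H-δ}: its best feasible assignment gives total 196.
Compare {H-β, H-γ, H-δ}: its best feasible assignment gives total 208.
Every other set of open sites that can feasibly serve all demand totals ≥ 196 even under its best assignment. Minimum: 191.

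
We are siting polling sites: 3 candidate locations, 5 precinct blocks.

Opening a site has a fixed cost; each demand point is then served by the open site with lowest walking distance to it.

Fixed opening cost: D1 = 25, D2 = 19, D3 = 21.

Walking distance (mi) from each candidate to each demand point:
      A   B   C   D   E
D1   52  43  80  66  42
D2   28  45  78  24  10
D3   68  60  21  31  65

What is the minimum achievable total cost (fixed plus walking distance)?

Open {D2, D3}: assign each demand point to its cheapest open site.
  A→D2 28, B→D2 45, C→D3 21, D→D2 24, E→D2 10
  walking distance 128, fixed 40 → total 168.
Compare {D1, D2, D3}: walking distance 126 + fixed 65 = 191.
Compare {D2}: walking distance 185 + fixed 19 = 204.
Compare {D1, D2}: walking distance 183 + fixed 44 = 227.
All other subsets cost ≥ 191. Minimum total cost: 168.

168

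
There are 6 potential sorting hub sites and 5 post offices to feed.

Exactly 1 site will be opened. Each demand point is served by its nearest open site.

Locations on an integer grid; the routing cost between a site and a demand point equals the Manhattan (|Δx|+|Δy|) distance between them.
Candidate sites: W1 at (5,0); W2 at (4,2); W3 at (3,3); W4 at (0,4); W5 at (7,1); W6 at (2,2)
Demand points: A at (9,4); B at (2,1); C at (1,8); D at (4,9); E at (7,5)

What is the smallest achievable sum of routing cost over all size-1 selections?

30

Open {W3}.
  A→W3 7, B→W3 3, C→W3 7, D→W3 7, E→W3 6  ⇒ total 30.
Compare {W2}: total 32.
Compare {W6}: total 34.
No size-1 selection does better; minimum is 30.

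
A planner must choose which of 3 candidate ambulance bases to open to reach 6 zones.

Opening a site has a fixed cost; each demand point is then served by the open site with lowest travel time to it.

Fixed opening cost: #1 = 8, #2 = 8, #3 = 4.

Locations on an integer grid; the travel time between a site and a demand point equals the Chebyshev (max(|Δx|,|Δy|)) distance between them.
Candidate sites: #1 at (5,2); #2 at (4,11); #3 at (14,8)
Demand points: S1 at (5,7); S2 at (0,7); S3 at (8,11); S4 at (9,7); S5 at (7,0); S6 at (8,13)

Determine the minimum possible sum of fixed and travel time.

39

Open {#1, #2}: assign each demand point to its cheapest open site.
  S1→#2 4, S2→#2 4, S3→#2 4, S4→#1 5, S5→#1 2, S6→#2 4
  travel time 23, fixed 16 → total 39.
Compare {#2}: travel time 32 + fixed 8 = 40.
Compare {#1, #3}: travel time 29 + fixed 12 = 41.
Compare {#2, #3}: travel time 29 + fixed 12 = 41.
All other subsets cost ≥ 40. Minimum total cost: 39.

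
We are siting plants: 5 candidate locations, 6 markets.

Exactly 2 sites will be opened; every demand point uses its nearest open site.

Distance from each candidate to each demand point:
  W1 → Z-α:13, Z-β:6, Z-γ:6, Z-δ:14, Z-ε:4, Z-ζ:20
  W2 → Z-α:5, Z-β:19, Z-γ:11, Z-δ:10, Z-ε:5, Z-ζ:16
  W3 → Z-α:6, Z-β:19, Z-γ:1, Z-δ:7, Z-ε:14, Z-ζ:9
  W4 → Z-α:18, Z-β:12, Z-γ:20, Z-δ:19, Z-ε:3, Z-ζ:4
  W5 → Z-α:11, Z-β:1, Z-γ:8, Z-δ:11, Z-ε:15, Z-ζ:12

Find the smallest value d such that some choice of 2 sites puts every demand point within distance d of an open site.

Open {W1, W3}.
  Farthest demand point is Z-ζ at distance 9 (to W3); all others are ≤ 9.
With {W4, W5} the worst case is 11.
With {W1, W5} the worst case is 12.
No size-2 selection achieves below 9.

9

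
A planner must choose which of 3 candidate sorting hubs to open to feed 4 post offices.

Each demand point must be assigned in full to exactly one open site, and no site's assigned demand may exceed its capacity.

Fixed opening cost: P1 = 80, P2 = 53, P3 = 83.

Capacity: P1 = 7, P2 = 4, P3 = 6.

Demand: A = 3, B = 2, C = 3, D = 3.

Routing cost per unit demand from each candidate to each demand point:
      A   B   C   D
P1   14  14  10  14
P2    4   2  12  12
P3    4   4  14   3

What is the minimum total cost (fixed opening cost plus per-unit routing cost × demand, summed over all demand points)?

Open {P1, P3}; cheapest assignment that respects the capacities:
  P1 (cap 7, load 5): B, C — cost 2×14 + 3×10 = 58
  P3 (cap 6, load 6): A, D — cost 3×4 + 3×3 = 21
  Shipping 79, fixed 163 → total 242.
  Any other capacity-feasible assignment to {P1, P3} ships for at least 79.
Compare {P1, P2, P3}: its best feasible assignment gives total 271.
Every other set of open sites that can feasibly serve all demand totals ≥ 271 even under its best assignment. Minimum: 242.

242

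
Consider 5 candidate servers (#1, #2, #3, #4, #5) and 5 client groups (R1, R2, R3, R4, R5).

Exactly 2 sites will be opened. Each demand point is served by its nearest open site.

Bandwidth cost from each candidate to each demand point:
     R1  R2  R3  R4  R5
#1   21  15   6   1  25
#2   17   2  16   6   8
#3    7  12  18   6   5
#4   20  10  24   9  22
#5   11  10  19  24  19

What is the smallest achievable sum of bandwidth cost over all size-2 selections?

31

Open {#1, #3}.
  R1→#3 7, R2→#3 12, R3→#1 6, R4→#1 1, R5→#3 5  ⇒ total 31.
Compare {#1, #2}: total 34.
Compare {#2, #3}: total 36.
No size-2 selection does better; minimum is 31.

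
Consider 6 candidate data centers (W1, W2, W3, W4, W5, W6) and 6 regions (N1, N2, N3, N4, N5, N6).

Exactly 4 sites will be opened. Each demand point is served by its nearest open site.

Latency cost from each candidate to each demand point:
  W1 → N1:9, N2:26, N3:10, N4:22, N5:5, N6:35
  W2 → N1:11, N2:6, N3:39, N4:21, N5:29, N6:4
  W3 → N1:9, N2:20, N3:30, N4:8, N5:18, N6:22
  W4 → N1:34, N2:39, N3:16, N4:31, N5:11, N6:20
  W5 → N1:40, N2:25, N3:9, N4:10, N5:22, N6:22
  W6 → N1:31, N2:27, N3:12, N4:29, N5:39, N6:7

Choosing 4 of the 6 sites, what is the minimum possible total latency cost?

41

Open {W1, W2, W3, W5}.
  N1→W1 9, N2→W2 6, N3→W5 9, N4→W3 8, N5→W1 5, N6→W2 4  ⇒ total 41.
Compare {W1, W2, W3, W4}: total 42.
Compare {W1, W2, W3, W6}: total 42.
No size-4 selection does better; minimum is 41.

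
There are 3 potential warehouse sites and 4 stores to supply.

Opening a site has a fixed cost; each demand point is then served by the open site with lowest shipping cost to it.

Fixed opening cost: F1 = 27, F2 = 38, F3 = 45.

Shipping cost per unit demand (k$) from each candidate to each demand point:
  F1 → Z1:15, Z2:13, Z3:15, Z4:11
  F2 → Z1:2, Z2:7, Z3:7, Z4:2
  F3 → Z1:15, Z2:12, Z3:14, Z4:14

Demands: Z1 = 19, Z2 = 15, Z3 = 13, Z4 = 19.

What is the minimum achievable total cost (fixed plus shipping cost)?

310

Open {F2}: assign each demand point to its cheapest open site.
  Z1→F2 19×2=38, Z2→F2 15×7=105, Z3→F2 13×7=91, Z4→F2 19×2=38
  shipping cost 272, fixed 38 → total 310.
Compare {F1, F2}: shipping cost 272 + fixed 65 = 337.
Compare {F2, F3}: shipping cost 272 + fixed 83 = 355.
Compare {F1, F2, F3}: shipping cost 272 + fixed 110 = 382.
All other subsets cost ≥ 337. Minimum total cost: 310.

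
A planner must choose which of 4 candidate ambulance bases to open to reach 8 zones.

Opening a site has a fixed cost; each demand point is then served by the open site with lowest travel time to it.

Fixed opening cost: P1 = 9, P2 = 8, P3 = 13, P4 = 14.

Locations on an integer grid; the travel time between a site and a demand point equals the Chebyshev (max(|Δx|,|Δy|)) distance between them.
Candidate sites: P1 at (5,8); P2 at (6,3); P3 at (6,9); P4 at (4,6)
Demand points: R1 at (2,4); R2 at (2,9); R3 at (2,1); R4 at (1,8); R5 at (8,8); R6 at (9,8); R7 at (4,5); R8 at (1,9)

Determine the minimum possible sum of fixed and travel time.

Open {P4}: assign each demand point to its cheapest open site.
  R1→P4 2, R2→P4 3, R3→P4 5, R4→P4 3, R5→P4 4, R6→P4 5, R7→P4 1, R8→P4 3
  travel time 26, fixed 14 → total 40.
Compare {P1}: travel time 32 + fixed 9 = 41.
Compare {P2}: travel time 37 + fixed 8 = 45.
Compare {P1, P2}: travel time 28 + fixed 17 = 45.
All other subsets cost ≥ 41. Minimum total cost: 40.

40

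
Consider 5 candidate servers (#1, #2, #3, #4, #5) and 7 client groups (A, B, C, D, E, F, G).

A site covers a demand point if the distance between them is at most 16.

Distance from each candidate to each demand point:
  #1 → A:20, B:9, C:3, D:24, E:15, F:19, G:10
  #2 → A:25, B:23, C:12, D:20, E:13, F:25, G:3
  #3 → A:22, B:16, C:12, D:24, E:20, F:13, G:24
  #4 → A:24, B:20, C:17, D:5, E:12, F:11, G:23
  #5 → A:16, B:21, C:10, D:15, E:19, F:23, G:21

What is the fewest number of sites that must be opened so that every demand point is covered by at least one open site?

3

Coverage sets (demand points within 16 of each site):
  #1: {B, C, E, G}
  #2: {C, E, G}
  #3: {B, C, F}
  #4: {D, E, F}
  #5: {A, C, D}
No 2 sites suffice: every size-2 union leaves at least one demand point uncovered.
But {#1, #3, #5} covers everything, so the minimum is 3.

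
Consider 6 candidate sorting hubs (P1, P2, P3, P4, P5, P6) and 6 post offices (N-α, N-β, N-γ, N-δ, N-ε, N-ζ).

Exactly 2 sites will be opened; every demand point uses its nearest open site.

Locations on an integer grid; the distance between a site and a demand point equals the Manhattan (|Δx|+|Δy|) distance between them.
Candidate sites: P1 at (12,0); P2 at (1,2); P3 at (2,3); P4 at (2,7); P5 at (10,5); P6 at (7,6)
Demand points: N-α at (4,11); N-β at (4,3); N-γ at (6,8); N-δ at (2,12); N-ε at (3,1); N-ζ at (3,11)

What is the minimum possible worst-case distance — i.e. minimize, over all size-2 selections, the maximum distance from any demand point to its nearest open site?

Open {P2, P4}.
  Farthest demand point is N-α at distance 6 (to P4); all others are ≤ 6.
With {P3, P4} the worst case is 6.
With {P1, P4} the worst case is 7.
No size-2 selection achieves below 6.

6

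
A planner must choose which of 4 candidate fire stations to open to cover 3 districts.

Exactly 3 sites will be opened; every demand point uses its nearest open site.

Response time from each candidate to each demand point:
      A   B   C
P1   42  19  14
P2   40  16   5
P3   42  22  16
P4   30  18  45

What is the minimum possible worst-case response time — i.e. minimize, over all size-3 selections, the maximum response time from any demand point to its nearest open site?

30

Open {P1, P2, P4}.
  Farthest demand point is A at response time 30 (to P4); all others are ≤ 30.
With {P1, P3, P4} the worst case is 30.
With {P2, P3, P4} the worst case is 30.
No size-3 selection achieves below 30.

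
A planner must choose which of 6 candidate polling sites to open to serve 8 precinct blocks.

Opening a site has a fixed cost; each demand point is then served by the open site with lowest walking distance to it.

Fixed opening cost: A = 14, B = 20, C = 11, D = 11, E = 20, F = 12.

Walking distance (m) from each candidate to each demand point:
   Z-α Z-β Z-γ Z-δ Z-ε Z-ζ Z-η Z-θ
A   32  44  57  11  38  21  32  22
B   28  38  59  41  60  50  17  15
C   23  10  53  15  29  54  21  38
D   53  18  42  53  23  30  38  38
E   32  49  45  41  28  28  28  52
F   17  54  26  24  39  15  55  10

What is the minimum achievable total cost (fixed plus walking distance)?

Open {C, F}: assign each demand point to its cheapest open site.
  Z-α→F 17, Z-β→C 10, Z-γ→F 26, Z-δ→C 15, Z-ε→C 29, Z-ζ→F 15, Z-η→C 21, Z-θ→F 10
  walking distance 143, fixed 23 → total 166.
Compare {C, D, F}: walking distance 137 + fixed 34 = 171.
Compare {A, C, F}: walking distance 139 + fixed 37 = 176.
Compare {A, C, D, F}: walking distance 133 + fixed 48 = 181.
All other subsets cost ≥ 171. Minimum total cost: 166.

166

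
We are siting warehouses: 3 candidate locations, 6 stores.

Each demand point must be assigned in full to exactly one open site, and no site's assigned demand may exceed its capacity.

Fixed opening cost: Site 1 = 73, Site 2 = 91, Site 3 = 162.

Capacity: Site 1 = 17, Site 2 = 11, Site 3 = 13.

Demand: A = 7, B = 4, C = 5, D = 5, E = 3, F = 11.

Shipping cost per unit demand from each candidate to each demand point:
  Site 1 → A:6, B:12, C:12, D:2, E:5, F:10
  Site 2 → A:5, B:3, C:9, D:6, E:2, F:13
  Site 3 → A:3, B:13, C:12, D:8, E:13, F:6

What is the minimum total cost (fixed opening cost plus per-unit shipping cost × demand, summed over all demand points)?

Open {Site 1, Site 2, Site 3}; cheapest assignment that respects the capacities:
  Site 1 (cap 17, load 15): A, D, E — cost 7×6 + 5×2 + 3×5 = 67
  Site 2 (cap 11, load 9): B, C — cost 4×3 + 5×9 = 57
  Site 3 (cap 13, load 11): F — cost 11×6 = 66
  Shipping 190, fixed 326 → total 516.
  Any other capacity-feasible assignment to {Site 1, Site 2, Site 3} ships for at least 190.
Total demand is 35 and no other set of sites has combined capacity ≥ 35, so {Site 1, Site 2, Site 3} is the only feasible choice of open sites. Minimum: 516.

516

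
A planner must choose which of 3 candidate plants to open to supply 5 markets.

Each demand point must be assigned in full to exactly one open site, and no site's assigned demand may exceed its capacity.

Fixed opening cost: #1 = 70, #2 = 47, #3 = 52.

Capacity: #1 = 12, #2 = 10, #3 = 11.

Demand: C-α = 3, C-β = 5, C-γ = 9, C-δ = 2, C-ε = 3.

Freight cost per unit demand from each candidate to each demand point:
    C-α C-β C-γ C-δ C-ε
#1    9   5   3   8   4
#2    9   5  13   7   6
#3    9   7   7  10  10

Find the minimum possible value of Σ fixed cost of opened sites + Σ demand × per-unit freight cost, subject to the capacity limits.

222

Open {#1, #2}; cheapest assignment that respects the capacities:
  #1 (cap 12, load 12): C-γ, C-ε — cost 9×3 + 3×4 = 39
  #2 (cap 10, load 10): C-α, C-β, C-δ — cost 3×9 + 5×5 + 2×7 = 66
  Shipping 105, fixed 117 → total 222.
  Any other capacity-feasible assignment to {#1, #2} ships for at least 105.
Compare {#1, #3}: its best feasible assignment gives total 243.
Compare {#1, #2, #3}: its best feasible assignment gives total 274.
Every other set of open sites that can feasibly serve all demand totals ≥ 243 even under its best assignment. Minimum: 222.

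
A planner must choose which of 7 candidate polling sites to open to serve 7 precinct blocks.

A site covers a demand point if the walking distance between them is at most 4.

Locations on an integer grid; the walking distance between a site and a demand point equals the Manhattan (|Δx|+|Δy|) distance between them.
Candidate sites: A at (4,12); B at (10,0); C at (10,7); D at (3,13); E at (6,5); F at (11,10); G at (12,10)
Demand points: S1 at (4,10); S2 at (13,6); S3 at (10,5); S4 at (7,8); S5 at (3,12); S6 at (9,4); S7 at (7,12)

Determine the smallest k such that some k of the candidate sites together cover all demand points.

Coverage sets (demand points within 4 of each site):
  A: {S1, S5, S7}
  B: {}
  C: {S2, S3, S4, S6}
  D: {S1, S5}
  E: {S3, S4, S6}
  F: {}
  G: {}
No single site covers all 7 demand points.
But {A, C} covers everything, so the minimum is 2.

2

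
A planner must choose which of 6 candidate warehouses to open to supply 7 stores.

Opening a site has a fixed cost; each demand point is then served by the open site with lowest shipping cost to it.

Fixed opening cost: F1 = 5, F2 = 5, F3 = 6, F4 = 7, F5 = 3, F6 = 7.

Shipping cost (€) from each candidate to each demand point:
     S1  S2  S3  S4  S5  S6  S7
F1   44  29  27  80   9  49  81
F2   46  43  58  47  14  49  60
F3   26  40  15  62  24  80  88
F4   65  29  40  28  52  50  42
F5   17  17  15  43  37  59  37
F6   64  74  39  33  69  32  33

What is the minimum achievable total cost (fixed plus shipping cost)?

Open {F1, F5, F6}: assign each demand point to its cheapest open site.
  S1→F5 17, S2→F5 17, S3→F5 15, S4→F6 33, S5→F1 9, S6→F6 32, S7→F6 33
  shipping cost 156, fixed 15 → total 171.
Compare {F1, F4, F5, F6}: shipping cost 151 + fixed 22 = 173.
Compare {F2, F5, F6}: shipping cost 161 + fixed 15 = 176.
Compare {F1, F2, F5, F6}: shipping cost 156 + fixed 20 = 176.
All other subsets cost ≥ 173. Minimum total cost: 171.

171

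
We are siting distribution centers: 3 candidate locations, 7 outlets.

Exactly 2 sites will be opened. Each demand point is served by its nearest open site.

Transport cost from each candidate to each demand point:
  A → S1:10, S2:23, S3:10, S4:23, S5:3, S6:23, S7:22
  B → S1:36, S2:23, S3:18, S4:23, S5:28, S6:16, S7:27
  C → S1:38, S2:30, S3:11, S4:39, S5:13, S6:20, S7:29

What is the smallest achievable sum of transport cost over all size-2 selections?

107

Open {A, B}.
  S1→A 10, S2→A 23, S3→A 10, S4→A 23, S5→A 3, S6→B 16, S7→A 22  ⇒ total 107.
Compare {A, C}: total 111.
Compare {B, C}: total 149.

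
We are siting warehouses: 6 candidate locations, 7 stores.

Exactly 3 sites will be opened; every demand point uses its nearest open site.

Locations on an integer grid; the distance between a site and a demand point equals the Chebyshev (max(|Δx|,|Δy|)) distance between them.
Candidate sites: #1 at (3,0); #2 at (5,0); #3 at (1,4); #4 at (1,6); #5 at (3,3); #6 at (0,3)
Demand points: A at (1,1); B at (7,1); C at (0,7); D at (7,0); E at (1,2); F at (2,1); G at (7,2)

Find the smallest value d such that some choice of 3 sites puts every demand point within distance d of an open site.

2

Open {#1, #2, #4}.
  Farthest demand point is A at distance 2 (to #1); all others are ≤ 2.
With {#2, #4, #5} the worst case is 2.
With {#2, #4, #6} the worst case is 2.
No size-3 selection achieves below 2.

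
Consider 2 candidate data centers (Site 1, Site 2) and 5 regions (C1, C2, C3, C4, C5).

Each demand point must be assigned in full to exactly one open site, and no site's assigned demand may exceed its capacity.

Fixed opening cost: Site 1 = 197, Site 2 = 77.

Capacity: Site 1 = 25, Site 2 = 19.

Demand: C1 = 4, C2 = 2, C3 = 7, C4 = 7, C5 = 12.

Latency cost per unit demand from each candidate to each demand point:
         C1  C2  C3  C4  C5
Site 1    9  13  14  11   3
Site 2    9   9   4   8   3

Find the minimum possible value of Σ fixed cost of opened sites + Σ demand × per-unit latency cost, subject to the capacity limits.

Open {Site 1, Site 2}; cheapest assignment that respects the capacities:
  Site 1 (cap 25, load 16): C1, C5 — cost 4×9 + 12×3 = 72
  Site 2 (cap 19, load 16): C2, C3, C4 — cost 2×9 + 7×4 + 7×8 = 102
  Shipping 174, fixed 274 → total 448.
  Any other capacity-feasible assignment to {Site 1, Site 2} ships for at least 174.
Total demand is 32 and no other set of sites has combined capacity ≥ 32, so {Site 1, Site 2} is the only feasible choice of open sites. Minimum: 448.

448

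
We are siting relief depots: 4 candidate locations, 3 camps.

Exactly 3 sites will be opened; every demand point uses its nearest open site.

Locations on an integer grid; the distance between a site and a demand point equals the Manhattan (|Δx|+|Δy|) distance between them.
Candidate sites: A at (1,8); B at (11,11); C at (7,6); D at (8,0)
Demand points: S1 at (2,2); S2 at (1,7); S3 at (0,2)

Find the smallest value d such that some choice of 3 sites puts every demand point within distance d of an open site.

7

Open {A, B, C}.
  Farthest demand point is S1 at distance 7 (to A); all others are ≤ 7.
With {A, B, D} the worst case is 7.
With {A, C, D} the worst case is 7.
No size-3 selection achieves below 7.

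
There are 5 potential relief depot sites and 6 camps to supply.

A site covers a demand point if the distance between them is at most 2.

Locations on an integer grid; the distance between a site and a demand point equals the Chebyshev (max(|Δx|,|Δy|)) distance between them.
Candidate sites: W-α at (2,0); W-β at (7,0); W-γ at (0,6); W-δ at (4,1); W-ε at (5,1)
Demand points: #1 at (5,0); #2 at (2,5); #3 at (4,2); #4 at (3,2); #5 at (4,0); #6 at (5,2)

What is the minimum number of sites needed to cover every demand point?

2

Coverage sets (demand points within 2 of each site):
  W-α: {#3, #4, #5}
  W-β: {#1, #6}
  W-γ: {#2}
  W-δ: {#1, #3, #4, #5, #6}
  W-ε: {#1, #3, #4, #5, #6}
No single site covers all 6 demand points.
But {W-γ, W-δ} covers everything, so the minimum is 2.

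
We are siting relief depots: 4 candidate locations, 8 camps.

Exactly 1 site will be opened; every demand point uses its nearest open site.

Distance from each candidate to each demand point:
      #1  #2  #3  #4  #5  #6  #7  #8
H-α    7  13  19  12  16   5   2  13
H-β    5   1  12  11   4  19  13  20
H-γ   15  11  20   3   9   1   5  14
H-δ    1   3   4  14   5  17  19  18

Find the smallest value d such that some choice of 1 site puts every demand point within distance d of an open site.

19

Open {H-α}.
  Farthest demand point is #3 at distance 19 (to H-α); all others are ≤ 19.
With {H-δ} the worst case is 19.
With {H-β} the worst case is 20.
No size-1 selection achieves below 19.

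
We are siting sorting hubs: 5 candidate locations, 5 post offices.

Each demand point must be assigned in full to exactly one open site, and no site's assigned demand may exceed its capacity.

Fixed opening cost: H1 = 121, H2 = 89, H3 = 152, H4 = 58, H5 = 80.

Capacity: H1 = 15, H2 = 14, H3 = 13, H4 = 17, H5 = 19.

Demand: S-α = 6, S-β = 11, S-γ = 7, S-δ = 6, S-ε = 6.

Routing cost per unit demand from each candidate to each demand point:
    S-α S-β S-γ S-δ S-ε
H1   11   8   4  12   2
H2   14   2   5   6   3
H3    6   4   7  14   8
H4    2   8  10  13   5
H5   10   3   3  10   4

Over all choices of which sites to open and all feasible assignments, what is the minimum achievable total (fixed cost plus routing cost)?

Open {H4, H5}; cheapest assignment that respects the capacities:
  H4 (cap 17, load 17): S-α, S-β — cost 6×2 + 11×8 = 100
  H5 (cap 19, load 19): S-γ, S-δ, S-ε — cost 7×3 + 6×10 + 6×4 = 105
  Shipping 205, fixed 138 → total 343.
  Any other capacity-feasible assignment to {H4, H5} ships for at least 205.
Compare {H2, H4, H5}: its best feasible assignment gives total 347.
Compare {H1, H4, H5}: its best feasible assignment gives total 404.
Every other set of open sites that can feasibly serve all demand totals ≥ 347 even under its best assignment. Minimum: 343.

343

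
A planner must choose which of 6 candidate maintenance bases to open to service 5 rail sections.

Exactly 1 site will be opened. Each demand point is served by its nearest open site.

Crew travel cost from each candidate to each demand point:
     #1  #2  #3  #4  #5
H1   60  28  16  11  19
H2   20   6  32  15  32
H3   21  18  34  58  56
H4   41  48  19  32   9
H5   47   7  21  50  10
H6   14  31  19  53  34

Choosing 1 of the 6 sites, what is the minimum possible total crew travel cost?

105

Open {H2}.
  #1→H2 20, #2→H2 6, #3→H2 32, #4→H2 15, #5→H2 32  ⇒ total 105.
Compare {H1}: total 134.
Compare {H5}: total 135.
No size-1 selection does better; minimum is 105.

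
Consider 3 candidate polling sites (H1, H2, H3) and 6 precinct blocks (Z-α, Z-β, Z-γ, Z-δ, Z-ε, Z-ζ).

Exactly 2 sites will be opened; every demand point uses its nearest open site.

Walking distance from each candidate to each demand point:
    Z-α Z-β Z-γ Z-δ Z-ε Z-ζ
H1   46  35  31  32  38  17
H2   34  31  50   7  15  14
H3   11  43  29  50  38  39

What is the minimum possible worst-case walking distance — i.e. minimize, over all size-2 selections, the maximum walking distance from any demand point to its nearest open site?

31

Open {H2, H3}.
  Farthest demand point is Z-β at walking distance 31 (to H2); all others are ≤ 31.
With {H1, H2} the worst case is 34.
With {H1, H3} the worst case is 38.
No size-2 selection achieves below 31.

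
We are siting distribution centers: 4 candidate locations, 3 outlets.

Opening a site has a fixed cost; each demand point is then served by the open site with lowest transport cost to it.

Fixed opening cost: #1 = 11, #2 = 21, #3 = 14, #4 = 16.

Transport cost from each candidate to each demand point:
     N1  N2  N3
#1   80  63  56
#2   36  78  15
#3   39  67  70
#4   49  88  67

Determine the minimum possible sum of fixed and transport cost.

Open {#1, #2}: assign each demand point to its cheapest open site.
  N1→#2 36, N2→#1 63, N3→#2 15
  transport cost 114, fixed 32 → total 146.
Compare {#2}: transport cost 129 + fixed 21 = 150.
Compare {#2, #3}: transport cost 118 + fixed 35 = 153.
Compare {#1, #2, #3}: transport cost 114 + fixed 46 = 160.
All other subsets cost ≥ 150. Minimum total cost: 146.

146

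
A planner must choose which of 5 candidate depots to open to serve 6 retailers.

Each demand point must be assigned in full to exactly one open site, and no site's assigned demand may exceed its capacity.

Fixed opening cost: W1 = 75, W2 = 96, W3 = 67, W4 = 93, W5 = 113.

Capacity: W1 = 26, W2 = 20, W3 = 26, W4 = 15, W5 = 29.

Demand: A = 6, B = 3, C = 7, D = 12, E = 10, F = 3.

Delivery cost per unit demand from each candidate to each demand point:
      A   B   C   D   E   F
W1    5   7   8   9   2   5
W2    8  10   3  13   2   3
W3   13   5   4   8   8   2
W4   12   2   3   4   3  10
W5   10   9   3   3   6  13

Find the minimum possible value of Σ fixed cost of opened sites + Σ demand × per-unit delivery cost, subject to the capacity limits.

331

Open {W1, W5}; cheapest assignment that respects the capacities:
  W1 (cap 26, load 22): A, B, E, F — cost 6×5 + 3×7 + 10×2 + 3×5 = 86
  W5 (cap 29, load 19): C, D — cost 7×3 + 12×3 = 57
  Shipping 143, fixed 188 → total 331.
  Any other capacity-feasible assignment to {W1, W5} ships for at least 143.
Compare {W1, W3}: its best feasible assignment gives total 337.
Compare {W1, W4}: its best feasible assignment gives total 343.
Every other set of open sites that can feasibly serve all demand totals ≥ 337 even under its best assignment. Minimum: 331.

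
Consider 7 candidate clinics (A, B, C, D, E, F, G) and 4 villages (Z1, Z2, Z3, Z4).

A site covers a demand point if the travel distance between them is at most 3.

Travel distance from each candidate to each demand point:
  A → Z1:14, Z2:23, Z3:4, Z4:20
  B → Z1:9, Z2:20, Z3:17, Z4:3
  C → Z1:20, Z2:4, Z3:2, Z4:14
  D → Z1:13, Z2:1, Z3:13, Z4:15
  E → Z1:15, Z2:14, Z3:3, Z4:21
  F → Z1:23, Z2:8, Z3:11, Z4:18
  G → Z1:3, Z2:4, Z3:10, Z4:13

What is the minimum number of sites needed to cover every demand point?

Coverage sets (demand points within 3 of each site):
  A: {}
  B: {Z4}
  C: {Z3}
  D: {Z2}
  E: {Z3}
  F: {}
  G: {Z1}
No 3 sites suffice: every size-3 union leaves at least one demand point uncovered.
But {B, C, D, G} covers everything, so the minimum is 4.

4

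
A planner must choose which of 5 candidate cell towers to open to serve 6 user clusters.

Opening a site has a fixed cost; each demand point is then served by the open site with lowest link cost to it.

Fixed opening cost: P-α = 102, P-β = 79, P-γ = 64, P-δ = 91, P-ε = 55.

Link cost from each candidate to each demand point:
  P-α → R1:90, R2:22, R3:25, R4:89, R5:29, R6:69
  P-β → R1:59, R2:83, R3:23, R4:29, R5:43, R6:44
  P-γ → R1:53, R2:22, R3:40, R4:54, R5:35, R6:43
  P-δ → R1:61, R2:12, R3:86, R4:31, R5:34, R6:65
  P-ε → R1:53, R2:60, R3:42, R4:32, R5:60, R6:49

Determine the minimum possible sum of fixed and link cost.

Open {P-γ}: assign each demand point to its cheapest open site.
  R1→P-γ 53, R2→P-γ 22, R3→P-γ 40, R4→P-γ 54, R5→P-γ 35, R6→P-γ 43
  link cost 247, fixed 64 → total 311.
Compare {P-γ, P-ε}: link cost 225 + fixed 119 = 344.
Compare {P-β, P-γ}: link cost 205 + fixed 143 = 348.
Compare {P-ε}: link cost 296 + fixed 55 = 351.
All other subsets cost ≥ 344. Minimum total cost: 311.

311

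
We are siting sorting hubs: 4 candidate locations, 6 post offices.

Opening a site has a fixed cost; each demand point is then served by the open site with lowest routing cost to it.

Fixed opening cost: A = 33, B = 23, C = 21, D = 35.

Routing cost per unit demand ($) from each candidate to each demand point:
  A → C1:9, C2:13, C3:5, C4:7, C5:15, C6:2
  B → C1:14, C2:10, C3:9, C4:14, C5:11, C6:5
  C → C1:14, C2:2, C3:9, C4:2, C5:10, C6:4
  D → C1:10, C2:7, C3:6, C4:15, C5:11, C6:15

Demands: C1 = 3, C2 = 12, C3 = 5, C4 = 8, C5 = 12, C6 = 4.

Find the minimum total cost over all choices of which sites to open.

Open {A, C}: assign each demand point to its cheapest open site.
  C1→A 3×9=27, C2→C 12×2=24, C3→A 5×5=25, C4→C 8×2=16, C5→C 12×10=120, C6→A 4×2=8
  routing cost 220, fixed 54 → total 274.
Compare {C}: routing cost 263 + fixed 21 = 284.
Compare {C, D}: routing cost 236 + fixed 56 = 292.
Compare {A, B, C}: routing cost 220 + fixed 77 = 297.
All other subsets cost ≥ 284. Minimum total cost: 274.

274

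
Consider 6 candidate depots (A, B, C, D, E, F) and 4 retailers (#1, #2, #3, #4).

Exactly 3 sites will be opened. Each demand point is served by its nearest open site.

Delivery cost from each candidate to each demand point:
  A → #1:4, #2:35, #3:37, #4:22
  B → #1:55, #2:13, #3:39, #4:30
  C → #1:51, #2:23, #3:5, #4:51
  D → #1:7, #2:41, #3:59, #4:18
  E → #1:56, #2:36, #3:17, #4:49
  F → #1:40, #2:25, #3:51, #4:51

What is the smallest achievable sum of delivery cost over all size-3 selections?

43

Open {B, C, D}.
  #1→D 7, #2→B 13, #3→C 5, #4→D 18  ⇒ total 43.
Compare {A, B, C}: total 44.
Compare {A, C, D}: total 50.
No size-3 selection does better; minimum is 43.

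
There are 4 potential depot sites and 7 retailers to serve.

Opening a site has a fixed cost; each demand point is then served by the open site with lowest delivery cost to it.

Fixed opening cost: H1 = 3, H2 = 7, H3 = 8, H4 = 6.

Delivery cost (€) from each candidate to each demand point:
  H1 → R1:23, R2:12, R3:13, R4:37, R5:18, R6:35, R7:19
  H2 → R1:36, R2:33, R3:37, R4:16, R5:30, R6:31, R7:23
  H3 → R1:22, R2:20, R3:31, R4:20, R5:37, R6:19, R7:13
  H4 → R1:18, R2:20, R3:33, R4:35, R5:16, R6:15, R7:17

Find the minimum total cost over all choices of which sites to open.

Open {H1, H2, H4}: assign each demand point to its cheapest open site.
  R1→H4 18, R2→H1 12, R3→H1 13, R4→H2 16, R5→H4 16, R6→H4 15, R7→H4 17
  delivery cost 107, fixed 16 → total 123.
Compare {H1, H3, H4}: delivery cost 107 + fixed 17 = 124.
Compare {H1, H2, H3, H4}: delivery cost 103 + fixed 24 = 127.
Compare {H1, H3}: delivery cost 117 + fixed 11 = 128.
All other subsets cost ≥ 124. Minimum total cost: 123.

123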